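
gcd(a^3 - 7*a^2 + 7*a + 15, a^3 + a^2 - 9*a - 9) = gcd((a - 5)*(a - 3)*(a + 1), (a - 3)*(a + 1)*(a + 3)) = a^2 - 2*a - 3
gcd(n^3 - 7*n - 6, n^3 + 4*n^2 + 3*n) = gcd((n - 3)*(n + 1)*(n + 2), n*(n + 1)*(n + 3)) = n + 1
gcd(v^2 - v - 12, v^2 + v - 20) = v - 4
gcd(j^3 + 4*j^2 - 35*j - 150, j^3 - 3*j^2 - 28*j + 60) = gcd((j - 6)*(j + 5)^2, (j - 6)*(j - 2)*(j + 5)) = j^2 - j - 30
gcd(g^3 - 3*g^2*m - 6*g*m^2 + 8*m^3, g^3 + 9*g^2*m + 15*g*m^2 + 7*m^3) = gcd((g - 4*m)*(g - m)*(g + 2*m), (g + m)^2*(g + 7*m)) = 1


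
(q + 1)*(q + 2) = q^2 + 3*q + 2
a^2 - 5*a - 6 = (a - 6)*(a + 1)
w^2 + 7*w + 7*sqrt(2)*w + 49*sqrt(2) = (w + 7)*(w + 7*sqrt(2))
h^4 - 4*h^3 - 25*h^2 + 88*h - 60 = (h - 6)*(h - 2)*(h - 1)*(h + 5)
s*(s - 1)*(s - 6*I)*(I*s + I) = I*s^4 + 6*s^3 - I*s^2 - 6*s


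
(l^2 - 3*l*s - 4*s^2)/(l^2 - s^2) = (-l + 4*s)/(-l + s)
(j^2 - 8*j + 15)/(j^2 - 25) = (j - 3)/(j + 5)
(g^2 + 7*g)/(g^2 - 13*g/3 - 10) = 3*g*(g + 7)/(3*g^2 - 13*g - 30)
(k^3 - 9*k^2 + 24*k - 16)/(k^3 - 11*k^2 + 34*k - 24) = (k - 4)/(k - 6)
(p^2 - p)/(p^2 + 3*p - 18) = p*(p - 1)/(p^2 + 3*p - 18)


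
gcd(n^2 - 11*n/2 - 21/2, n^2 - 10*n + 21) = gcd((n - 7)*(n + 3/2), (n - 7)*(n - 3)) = n - 7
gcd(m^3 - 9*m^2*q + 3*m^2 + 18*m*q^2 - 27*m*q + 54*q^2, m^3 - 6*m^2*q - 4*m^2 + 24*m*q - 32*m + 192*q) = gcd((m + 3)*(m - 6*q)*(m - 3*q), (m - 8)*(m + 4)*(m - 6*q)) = -m + 6*q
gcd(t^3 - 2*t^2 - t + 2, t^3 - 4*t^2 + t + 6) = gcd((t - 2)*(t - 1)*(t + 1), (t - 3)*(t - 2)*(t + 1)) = t^2 - t - 2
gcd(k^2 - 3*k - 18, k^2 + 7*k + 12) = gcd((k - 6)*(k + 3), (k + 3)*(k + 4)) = k + 3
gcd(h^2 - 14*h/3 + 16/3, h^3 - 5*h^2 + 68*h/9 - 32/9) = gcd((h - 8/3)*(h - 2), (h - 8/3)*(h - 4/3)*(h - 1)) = h - 8/3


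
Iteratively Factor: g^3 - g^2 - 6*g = (g - 3)*(g^2 + 2*g) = (g - 3)*(g + 2)*(g)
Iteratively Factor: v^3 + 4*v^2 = (v)*(v^2 + 4*v) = v*(v + 4)*(v)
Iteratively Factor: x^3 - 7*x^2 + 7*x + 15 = (x - 3)*(x^2 - 4*x - 5) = (x - 5)*(x - 3)*(x + 1)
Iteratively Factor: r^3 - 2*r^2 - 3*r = (r)*(r^2 - 2*r - 3) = r*(r - 3)*(r + 1)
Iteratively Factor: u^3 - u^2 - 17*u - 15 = (u - 5)*(u^2 + 4*u + 3) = (u - 5)*(u + 1)*(u + 3)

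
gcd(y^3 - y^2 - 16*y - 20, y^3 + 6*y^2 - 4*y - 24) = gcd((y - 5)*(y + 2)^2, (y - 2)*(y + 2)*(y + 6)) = y + 2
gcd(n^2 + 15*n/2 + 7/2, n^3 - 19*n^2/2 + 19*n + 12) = n + 1/2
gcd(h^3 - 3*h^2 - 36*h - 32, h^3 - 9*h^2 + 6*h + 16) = h^2 - 7*h - 8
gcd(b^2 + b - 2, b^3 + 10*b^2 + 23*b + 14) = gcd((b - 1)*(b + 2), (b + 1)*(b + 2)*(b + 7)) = b + 2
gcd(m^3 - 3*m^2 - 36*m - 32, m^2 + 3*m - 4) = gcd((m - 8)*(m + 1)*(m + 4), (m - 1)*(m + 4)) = m + 4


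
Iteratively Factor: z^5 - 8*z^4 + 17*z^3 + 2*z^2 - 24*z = (z - 3)*(z^4 - 5*z^3 + 2*z^2 + 8*z) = (z - 3)*(z - 2)*(z^3 - 3*z^2 - 4*z) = z*(z - 3)*(z - 2)*(z^2 - 3*z - 4) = z*(z - 3)*(z - 2)*(z + 1)*(z - 4)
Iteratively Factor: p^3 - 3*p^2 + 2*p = (p)*(p^2 - 3*p + 2) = p*(p - 2)*(p - 1)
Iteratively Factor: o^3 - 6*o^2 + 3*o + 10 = (o - 2)*(o^2 - 4*o - 5) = (o - 2)*(o + 1)*(o - 5)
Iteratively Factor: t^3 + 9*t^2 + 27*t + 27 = (t + 3)*(t^2 + 6*t + 9) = (t + 3)^2*(t + 3)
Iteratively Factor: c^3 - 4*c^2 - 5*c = (c - 5)*(c^2 + c) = c*(c - 5)*(c + 1)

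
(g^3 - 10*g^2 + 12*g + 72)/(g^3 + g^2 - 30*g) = (g^3 - 10*g^2 + 12*g + 72)/(g*(g^2 + g - 30))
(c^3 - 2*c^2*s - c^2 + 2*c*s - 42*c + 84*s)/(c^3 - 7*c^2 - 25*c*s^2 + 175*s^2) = (-c^2 + 2*c*s - 6*c + 12*s)/(-c^2 + 25*s^2)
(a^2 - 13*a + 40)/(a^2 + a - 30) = (a - 8)/(a + 6)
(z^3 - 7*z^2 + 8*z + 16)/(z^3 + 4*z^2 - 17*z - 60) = (z^2 - 3*z - 4)/(z^2 + 8*z + 15)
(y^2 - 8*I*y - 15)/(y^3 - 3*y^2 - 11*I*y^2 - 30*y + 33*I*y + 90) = (y - 3*I)/(y^2 + y*(-3 - 6*I) + 18*I)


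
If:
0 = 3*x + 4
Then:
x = -4/3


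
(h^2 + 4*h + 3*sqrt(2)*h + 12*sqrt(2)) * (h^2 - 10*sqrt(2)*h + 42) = h^4 - 7*sqrt(2)*h^3 + 4*h^3 - 28*sqrt(2)*h^2 - 18*h^2 - 72*h + 126*sqrt(2)*h + 504*sqrt(2)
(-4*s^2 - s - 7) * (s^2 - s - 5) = -4*s^4 + 3*s^3 + 14*s^2 + 12*s + 35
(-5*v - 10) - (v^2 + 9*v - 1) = -v^2 - 14*v - 9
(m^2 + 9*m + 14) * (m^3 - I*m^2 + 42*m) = m^5 + 9*m^4 - I*m^4 + 56*m^3 - 9*I*m^3 + 378*m^2 - 14*I*m^2 + 588*m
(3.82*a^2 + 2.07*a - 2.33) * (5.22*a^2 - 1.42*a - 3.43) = 19.9404*a^4 + 5.381*a^3 - 28.2046*a^2 - 3.7915*a + 7.9919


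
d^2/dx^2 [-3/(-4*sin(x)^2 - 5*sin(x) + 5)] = 3*(-64*sin(x)^4 - 60*sin(x)^3 - 9*sin(x)^2 + 95*sin(x) + 90)/(4*sin(x)^2 + 5*sin(x) - 5)^3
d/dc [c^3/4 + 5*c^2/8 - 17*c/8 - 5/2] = 3*c^2/4 + 5*c/4 - 17/8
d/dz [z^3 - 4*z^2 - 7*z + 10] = 3*z^2 - 8*z - 7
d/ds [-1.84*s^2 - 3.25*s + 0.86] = -3.68*s - 3.25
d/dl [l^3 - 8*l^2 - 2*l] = 3*l^2 - 16*l - 2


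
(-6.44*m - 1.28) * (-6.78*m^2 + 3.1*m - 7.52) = 43.6632*m^3 - 11.2856*m^2 + 44.4608*m + 9.6256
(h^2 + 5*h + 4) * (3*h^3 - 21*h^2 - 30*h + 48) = 3*h^5 - 6*h^4 - 123*h^3 - 186*h^2 + 120*h + 192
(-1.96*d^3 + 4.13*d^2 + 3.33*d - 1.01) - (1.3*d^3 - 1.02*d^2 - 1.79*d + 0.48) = -3.26*d^3 + 5.15*d^2 + 5.12*d - 1.49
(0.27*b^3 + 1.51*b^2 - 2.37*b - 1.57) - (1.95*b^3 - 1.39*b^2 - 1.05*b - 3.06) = -1.68*b^3 + 2.9*b^2 - 1.32*b + 1.49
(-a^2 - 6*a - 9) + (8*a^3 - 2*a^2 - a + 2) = 8*a^3 - 3*a^2 - 7*a - 7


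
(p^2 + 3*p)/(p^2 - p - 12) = p/(p - 4)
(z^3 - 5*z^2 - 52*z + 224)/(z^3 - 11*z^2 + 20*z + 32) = (z + 7)/(z + 1)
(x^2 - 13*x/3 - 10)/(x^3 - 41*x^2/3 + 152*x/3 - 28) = (3*x + 5)/(3*x^2 - 23*x + 14)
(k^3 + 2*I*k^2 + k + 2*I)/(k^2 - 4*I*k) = (k^3 + 2*I*k^2 + k + 2*I)/(k*(k - 4*I))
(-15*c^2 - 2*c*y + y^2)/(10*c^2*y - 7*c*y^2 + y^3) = (3*c + y)/(y*(-2*c + y))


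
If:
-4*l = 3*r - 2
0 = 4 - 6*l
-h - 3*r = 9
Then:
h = -25/3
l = 2/3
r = -2/9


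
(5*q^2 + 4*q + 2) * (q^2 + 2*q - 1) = 5*q^4 + 14*q^3 + 5*q^2 - 2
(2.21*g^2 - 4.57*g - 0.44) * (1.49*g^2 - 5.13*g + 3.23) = 3.2929*g^4 - 18.1466*g^3 + 29.9268*g^2 - 12.5039*g - 1.4212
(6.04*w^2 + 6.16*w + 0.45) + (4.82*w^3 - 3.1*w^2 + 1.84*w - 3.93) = 4.82*w^3 + 2.94*w^2 + 8.0*w - 3.48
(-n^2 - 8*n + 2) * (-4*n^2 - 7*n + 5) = 4*n^4 + 39*n^3 + 43*n^2 - 54*n + 10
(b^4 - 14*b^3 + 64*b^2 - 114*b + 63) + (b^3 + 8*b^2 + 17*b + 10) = b^4 - 13*b^3 + 72*b^2 - 97*b + 73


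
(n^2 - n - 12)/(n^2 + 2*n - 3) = (n - 4)/(n - 1)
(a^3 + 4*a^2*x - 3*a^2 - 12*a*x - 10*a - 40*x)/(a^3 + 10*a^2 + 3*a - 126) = (a^3 + 4*a^2*x - 3*a^2 - 12*a*x - 10*a - 40*x)/(a^3 + 10*a^2 + 3*a - 126)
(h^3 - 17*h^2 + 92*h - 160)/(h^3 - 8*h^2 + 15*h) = (h^2 - 12*h + 32)/(h*(h - 3))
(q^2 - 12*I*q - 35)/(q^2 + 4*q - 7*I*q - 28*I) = (q - 5*I)/(q + 4)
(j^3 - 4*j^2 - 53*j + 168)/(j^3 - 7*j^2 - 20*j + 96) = (j + 7)/(j + 4)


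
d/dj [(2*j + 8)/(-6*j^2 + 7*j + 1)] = 6*(2*j^2 + 16*j - 9)/(36*j^4 - 84*j^3 + 37*j^2 + 14*j + 1)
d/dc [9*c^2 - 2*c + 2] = 18*c - 2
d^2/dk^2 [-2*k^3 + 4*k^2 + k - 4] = 8 - 12*k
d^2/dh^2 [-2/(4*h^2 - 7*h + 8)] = 4*(16*h^2 - 28*h - (8*h - 7)^2 + 32)/(4*h^2 - 7*h + 8)^3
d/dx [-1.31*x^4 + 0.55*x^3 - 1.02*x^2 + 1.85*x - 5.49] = -5.24*x^3 + 1.65*x^2 - 2.04*x + 1.85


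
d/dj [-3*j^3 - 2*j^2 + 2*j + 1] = -9*j^2 - 4*j + 2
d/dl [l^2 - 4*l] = 2*l - 4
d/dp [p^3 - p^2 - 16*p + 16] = 3*p^2 - 2*p - 16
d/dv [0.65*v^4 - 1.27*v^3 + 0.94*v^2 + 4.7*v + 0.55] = 2.6*v^3 - 3.81*v^2 + 1.88*v + 4.7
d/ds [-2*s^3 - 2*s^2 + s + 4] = -6*s^2 - 4*s + 1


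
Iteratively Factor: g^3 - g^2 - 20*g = (g + 4)*(g^2 - 5*g) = (g - 5)*(g + 4)*(g)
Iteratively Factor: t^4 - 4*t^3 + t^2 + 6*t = (t - 3)*(t^3 - t^2 - 2*t) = t*(t - 3)*(t^2 - t - 2) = t*(t - 3)*(t + 1)*(t - 2)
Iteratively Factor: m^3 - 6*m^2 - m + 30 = (m + 2)*(m^2 - 8*m + 15) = (m - 3)*(m + 2)*(m - 5)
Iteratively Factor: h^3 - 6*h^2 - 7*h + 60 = (h + 3)*(h^2 - 9*h + 20) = (h - 5)*(h + 3)*(h - 4)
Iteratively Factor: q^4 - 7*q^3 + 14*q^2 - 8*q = (q)*(q^3 - 7*q^2 + 14*q - 8) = q*(q - 1)*(q^2 - 6*q + 8) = q*(q - 4)*(q - 1)*(q - 2)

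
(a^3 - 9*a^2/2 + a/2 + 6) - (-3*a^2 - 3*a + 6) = a^3 - 3*a^2/2 + 7*a/2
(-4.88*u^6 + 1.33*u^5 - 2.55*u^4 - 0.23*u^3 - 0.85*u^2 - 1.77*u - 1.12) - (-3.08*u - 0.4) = -4.88*u^6 + 1.33*u^5 - 2.55*u^4 - 0.23*u^3 - 0.85*u^2 + 1.31*u - 0.72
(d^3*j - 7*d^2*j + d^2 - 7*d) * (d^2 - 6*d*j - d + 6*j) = d^5*j - 6*d^4*j^2 - 8*d^4*j + d^4 + 48*d^3*j^2 + d^3*j - 8*d^3 - 42*d^2*j^2 + 48*d^2*j + 7*d^2 - 42*d*j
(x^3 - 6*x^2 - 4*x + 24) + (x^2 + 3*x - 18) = x^3 - 5*x^2 - x + 6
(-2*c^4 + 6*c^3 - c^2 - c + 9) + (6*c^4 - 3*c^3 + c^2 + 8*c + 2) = 4*c^4 + 3*c^3 + 7*c + 11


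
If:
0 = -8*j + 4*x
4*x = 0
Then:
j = 0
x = 0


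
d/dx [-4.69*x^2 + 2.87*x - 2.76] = 2.87 - 9.38*x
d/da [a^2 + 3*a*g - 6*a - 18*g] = 2*a + 3*g - 6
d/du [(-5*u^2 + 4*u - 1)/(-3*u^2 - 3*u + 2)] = (27*u^2 - 26*u + 5)/(9*u^4 + 18*u^3 - 3*u^2 - 12*u + 4)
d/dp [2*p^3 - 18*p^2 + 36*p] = 6*p^2 - 36*p + 36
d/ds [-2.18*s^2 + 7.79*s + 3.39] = 7.79 - 4.36*s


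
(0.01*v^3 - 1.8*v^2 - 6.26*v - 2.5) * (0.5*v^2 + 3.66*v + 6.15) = 0.005*v^5 - 0.8634*v^4 - 9.6565*v^3 - 35.2316*v^2 - 47.649*v - 15.375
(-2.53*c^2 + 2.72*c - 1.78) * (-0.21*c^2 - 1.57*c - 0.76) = 0.5313*c^4 + 3.4009*c^3 - 1.9738*c^2 + 0.7274*c + 1.3528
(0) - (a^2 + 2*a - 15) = -a^2 - 2*a + 15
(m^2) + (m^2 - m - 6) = 2*m^2 - m - 6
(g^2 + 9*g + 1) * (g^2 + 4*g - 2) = g^4 + 13*g^3 + 35*g^2 - 14*g - 2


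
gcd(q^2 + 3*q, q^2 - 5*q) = q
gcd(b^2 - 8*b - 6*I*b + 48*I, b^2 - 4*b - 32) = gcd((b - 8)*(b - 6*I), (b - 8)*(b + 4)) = b - 8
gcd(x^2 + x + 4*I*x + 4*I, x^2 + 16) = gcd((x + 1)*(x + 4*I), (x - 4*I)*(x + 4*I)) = x + 4*I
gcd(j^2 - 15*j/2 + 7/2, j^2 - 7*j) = j - 7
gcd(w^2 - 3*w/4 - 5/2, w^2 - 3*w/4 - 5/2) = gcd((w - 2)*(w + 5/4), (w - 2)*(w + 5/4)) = w^2 - 3*w/4 - 5/2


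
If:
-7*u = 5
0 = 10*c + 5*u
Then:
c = 5/14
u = -5/7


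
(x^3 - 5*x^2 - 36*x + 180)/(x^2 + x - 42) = (x^2 + x - 30)/(x + 7)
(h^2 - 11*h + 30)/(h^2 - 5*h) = (h - 6)/h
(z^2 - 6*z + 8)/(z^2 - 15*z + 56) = (z^2 - 6*z + 8)/(z^2 - 15*z + 56)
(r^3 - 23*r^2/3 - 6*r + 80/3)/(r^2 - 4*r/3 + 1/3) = (3*r^3 - 23*r^2 - 18*r + 80)/(3*r^2 - 4*r + 1)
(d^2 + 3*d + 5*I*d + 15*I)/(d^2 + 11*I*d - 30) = (d + 3)/(d + 6*I)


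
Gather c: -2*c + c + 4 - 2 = 2 - c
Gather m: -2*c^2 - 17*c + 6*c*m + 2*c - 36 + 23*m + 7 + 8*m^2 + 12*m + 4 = -2*c^2 - 15*c + 8*m^2 + m*(6*c + 35) - 25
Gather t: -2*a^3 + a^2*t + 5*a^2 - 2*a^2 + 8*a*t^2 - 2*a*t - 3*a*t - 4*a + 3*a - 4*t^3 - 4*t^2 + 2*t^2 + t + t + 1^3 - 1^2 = -2*a^3 + 3*a^2 - a - 4*t^3 + t^2*(8*a - 2) + t*(a^2 - 5*a + 2)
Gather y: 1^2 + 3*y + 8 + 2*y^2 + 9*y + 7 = 2*y^2 + 12*y + 16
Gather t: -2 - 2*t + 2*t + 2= 0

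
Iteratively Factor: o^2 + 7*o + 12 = (o + 4)*(o + 3)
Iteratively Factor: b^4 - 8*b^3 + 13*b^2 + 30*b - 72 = (b - 4)*(b^3 - 4*b^2 - 3*b + 18) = (b - 4)*(b + 2)*(b^2 - 6*b + 9) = (b - 4)*(b - 3)*(b + 2)*(b - 3)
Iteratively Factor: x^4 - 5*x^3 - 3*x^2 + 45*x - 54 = (x - 2)*(x^3 - 3*x^2 - 9*x + 27) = (x - 2)*(x + 3)*(x^2 - 6*x + 9) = (x - 3)*(x - 2)*(x + 3)*(x - 3)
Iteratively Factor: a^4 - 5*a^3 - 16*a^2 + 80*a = (a - 4)*(a^3 - a^2 - 20*a) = (a - 4)*(a + 4)*(a^2 - 5*a) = a*(a - 4)*(a + 4)*(a - 5)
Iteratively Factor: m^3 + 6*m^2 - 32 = (m - 2)*(m^2 + 8*m + 16) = (m - 2)*(m + 4)*(m + 4)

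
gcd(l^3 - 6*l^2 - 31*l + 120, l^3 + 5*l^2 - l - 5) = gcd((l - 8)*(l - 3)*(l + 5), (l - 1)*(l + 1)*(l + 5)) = l + 5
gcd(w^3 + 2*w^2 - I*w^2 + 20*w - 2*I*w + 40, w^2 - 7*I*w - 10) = w - 5*I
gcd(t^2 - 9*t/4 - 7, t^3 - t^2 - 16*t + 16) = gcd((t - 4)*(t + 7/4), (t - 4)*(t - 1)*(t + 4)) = t - 4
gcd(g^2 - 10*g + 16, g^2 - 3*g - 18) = 1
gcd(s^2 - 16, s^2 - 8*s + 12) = 1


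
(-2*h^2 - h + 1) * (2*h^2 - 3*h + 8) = -4*h^4 + 4*h^3 - 11*h^2 - 11*h + 8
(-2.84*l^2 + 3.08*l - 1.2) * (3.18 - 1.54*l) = 4.3736*l^3 - 13.7744*l^2 + 11.6424*l - 3.816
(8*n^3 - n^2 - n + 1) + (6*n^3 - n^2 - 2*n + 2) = 14*n^3 - 2*n^2 - 3*n + 3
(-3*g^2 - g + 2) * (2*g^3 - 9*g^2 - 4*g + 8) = -6*g^5 + 25*g^4 + 25*g^3 - 38*g^2 - 16*g + 16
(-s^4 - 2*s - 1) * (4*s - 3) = -4*s^5 + 3*s^4 - 8*s^2 + 2*s + 3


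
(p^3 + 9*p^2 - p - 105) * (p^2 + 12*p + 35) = p^5 + 21*p^4 + 142*p^3 + 198*p^2 - 1295*p - 3675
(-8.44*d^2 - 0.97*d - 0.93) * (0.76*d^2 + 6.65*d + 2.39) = -6.4144*d^4 - 56.8632*d^3 - 27.3289*d^2 - 8.5028*d - 2.2227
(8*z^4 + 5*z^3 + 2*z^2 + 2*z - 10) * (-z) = -8*z^5 - 5*z^4 - 2*z^3 - 2*z^2 + 10*z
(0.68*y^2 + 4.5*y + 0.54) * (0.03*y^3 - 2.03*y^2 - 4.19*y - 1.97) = 0.0204*y^5 - 1.2454*y^4 - 11.968*y^3 - 21.2908*y^2 - 11.1276*y - 1.0638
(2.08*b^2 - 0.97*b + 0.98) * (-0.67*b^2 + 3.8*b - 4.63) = -1.3936*b^4 + 8.5539*b^3 - 13.973*b^2 + 8.2151*b - 4.5374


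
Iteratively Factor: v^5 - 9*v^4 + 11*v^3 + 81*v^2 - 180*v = (v - 3)*(v^4 - 6*v^3 - 7*v^2 + 60*v) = (v - 5)*(v - 3)*(v^3 - v^2 - 12*v) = (v - 5)*(v - 4)*(v - 3)*(v^2 + 3*v) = v*(v - 5)*(v - 4)*(v - 3)*(v + 3)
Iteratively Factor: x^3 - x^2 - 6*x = (x + 2)*(x^2 - 3*x) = x*(x + 2)*(x - 3)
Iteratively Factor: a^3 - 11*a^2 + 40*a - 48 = (a - 3)*(a^2 - 8*a + 16) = (a - 4)*(a - 3)*(a - 4)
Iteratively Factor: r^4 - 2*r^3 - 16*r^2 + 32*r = (r - 2)*(r^3 - 16*r) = r*(r - 2)*(r^2 - 16) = r*(r - 2)*(r + 4)*(r - 4)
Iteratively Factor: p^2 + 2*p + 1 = (p + 1)*(p + 1)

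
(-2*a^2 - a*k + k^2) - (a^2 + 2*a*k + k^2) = -3*a^2 - 3*a*k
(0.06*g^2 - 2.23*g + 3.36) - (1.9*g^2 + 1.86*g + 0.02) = -1.84*g^2 - 4.09*g + 3.34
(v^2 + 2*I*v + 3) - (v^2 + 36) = 2*I*v - 33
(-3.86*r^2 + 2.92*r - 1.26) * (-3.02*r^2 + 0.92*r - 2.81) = 11.6572*r^4 - 12.3696*r^3 + 17.3382*r^2 - 9.3644*r + 3.5406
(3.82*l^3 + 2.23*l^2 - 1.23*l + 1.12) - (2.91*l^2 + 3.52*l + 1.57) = 3.82*l^3 - 0.68*l^2 - 4.75*l - 0.45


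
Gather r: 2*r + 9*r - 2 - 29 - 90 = 11*r - 121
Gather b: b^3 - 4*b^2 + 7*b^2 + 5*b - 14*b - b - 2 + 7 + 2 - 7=b^3 + 3*b^2 - 10*b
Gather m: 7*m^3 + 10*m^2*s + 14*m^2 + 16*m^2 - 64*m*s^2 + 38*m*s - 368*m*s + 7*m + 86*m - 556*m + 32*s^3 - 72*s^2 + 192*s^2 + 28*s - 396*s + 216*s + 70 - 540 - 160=7*m^3 + m^2*(10*s + 30) + m*(-64*s^2 - 330*s - 463) + 32*s^3 + 120*s^2 - 152*s - 630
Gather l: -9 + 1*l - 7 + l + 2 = 2*l - 14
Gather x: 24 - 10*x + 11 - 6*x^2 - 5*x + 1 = -6*x^2 - 15*x + 36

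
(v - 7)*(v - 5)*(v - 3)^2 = v^4 - 18*v^3 + 116*v^2 - 318*v + 315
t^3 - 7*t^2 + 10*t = t*(t - 5)*(t - 2)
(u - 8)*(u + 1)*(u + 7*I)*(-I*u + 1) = -I*u^4 + 8*u^3 + 7*I*u^3 - 56*u^2 + 15*I*u^2 - 64*u - 49*I*u - 56*I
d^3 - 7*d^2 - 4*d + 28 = (d - 7)*(d - 2)*(d + 2)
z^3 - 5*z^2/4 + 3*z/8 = z*(z - 3/4)*(z - 1/2)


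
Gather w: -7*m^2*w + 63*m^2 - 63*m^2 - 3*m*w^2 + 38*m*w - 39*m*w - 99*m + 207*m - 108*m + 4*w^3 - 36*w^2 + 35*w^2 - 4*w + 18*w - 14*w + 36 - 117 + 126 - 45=4*w^3 + w^2*(-3*m - 1) + w*(-7*m^2 - m)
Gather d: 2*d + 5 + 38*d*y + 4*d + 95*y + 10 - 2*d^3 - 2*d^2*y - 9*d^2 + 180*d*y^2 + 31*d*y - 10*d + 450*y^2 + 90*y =-2*d^3 + d^2*(-2*y - 9) + d*(180*y^2 + 69*y - 4) + 450*y^2 + 185*y + 15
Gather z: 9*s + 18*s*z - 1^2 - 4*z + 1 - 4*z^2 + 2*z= 9*s - 4*z^2 + z*(18*s - 2)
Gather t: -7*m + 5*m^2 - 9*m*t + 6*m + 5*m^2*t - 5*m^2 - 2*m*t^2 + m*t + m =-2*m*t^2 + t*(5*m^2 - 8*m)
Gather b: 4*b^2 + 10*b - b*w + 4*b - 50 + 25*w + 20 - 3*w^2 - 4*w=4*b^2 + b*(14 - w) - 3*w^2 + 21*w - 30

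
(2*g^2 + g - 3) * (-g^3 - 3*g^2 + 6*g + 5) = -2*g^5 - 7*g^4 + 12*g^3 + 25*g^2 - 13*g - 15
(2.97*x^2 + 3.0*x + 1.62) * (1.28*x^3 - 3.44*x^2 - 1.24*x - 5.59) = 3.8016*x^5 - 6.3768*x^4 - 11.9292*x^3 - 25.8951*x^2 - 18.7788*x - 9.0558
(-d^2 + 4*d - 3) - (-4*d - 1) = -d^2 + 8*d - 2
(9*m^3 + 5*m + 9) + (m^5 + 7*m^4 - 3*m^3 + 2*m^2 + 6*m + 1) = m^5 + 7*m^4 + 6*m^3 + 2*m^2 + 11*m + 10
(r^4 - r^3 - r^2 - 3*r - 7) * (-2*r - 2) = -2*r^5 + 4*r^3 + 8*r^2 + 20*r + 14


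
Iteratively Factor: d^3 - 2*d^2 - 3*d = (d)*(d^2 - 2*d - 3) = d*(d - 3)*(d + 1)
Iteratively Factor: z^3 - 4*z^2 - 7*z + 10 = (z + 2)*(z^2 - 6*z + 5) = (z - 5)*(z + 2)*(z - 1)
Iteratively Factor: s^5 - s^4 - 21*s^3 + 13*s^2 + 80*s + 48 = (s - 3)*(s^4 + 2*s^3 - 15*s^2 - 32*s - 16) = (s - 3)*(s + 1)*(s^3 + s^2 - 16*s - 16) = (s - 4)*(s - 3)*(s + 1)*(s^2 + 5*s + 4) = (s - 4)*(s - 3)*(s + 1)^2*(s + 4)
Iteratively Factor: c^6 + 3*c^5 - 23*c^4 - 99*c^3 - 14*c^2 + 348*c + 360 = (c + 2)*(c^5 + c^4 - 25*c^3 - 49*c^2 + 84*c + 180) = (c + 2)*(c + 3)*(c^4 - 2*c^3 - 19*c^2 + 8*c + 60) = (c + 2)*(c + 3)^2*(c^3 - 5*c^2 - 4*c + 20) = (c - 5)*(c + 2)*(c + 3)^2*(c^2 - 4) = (c - 5)*(c - 2)*(c + 2)*(c + 3)^2*(c + 2)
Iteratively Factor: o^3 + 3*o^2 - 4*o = (o)*(o^2 + 3*o - 4) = o*(o - 1)*(o + 4)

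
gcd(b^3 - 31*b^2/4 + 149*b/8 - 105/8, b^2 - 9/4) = 1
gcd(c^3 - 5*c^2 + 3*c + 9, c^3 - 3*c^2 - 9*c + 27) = c^2 - 6*c + 9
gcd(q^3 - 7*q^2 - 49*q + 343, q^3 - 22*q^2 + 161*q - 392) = q^2 - 14*q + 49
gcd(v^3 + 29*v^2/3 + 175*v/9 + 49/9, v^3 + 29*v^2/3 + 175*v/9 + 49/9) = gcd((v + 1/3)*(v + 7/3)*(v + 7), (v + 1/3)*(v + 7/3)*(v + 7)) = v^3 + 29*v^2/3 + 175*v/9 + 49/9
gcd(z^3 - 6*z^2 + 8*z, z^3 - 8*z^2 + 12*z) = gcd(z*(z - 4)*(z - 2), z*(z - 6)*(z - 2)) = z^2 - 2*z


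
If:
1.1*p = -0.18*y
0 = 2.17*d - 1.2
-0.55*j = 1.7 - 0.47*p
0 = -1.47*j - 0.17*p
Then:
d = 0.55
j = -0.37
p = 3.19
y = -19.47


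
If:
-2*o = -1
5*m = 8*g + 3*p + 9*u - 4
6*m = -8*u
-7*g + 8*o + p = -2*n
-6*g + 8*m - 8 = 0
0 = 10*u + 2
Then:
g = -44/45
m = 4/15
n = -2137/270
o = 1/2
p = 673/135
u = -1/5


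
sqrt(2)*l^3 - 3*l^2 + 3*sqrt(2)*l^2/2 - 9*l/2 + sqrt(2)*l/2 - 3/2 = (l + 1)*(l - 3*sqrt(2)/2)*(sqrt(2)*l + sqrt(2)/2)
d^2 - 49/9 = (d - 7/3)*(d + 7/3)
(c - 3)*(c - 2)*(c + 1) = c^3 - 4*c^2 + c + 6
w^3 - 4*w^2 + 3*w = w*(w - 3)*(w - 1)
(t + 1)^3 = t^3 + 3*t^2 + 3*t + 1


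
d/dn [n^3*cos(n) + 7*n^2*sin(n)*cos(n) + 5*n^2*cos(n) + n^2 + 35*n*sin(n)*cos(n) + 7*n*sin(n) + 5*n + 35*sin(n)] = -n^3*sin(n) - 5*n^2*sin(n) + 3*n^2*cos(n) + 7*n^2*cos(2*n) + 7*n*sin(2*n) + 17*n*cos(n) + 35*n*cos(2*n) + 2*n + 7*sin(n) + 35*sin(2*n)/2 + 35*cos(n) + 5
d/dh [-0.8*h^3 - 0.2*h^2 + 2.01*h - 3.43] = -2.4*h^2 - 0.4*h + 2.01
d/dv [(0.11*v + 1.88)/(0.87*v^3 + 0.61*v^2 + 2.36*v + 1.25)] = (0.0957*v^3 + 0.0671*v^2 + 0.2596*v - (0.11*v + 1.88)*(2.61*v^2 + 1.22*v + 2.36) + 0.1375)/(0.87*v^3 + 0.61*v^2 + 2.36*v + 1.25)^2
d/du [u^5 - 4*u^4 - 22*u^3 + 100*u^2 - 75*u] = 5*u^4 - 16*u^3 - 66*u^2 + 200*u - 75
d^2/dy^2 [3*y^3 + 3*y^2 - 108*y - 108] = 18*y + 6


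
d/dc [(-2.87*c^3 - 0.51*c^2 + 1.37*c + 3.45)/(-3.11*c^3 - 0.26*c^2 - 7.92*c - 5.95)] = (-3.5527136788005e-15*c^5 - 0.8399*c^4 + 53.9822*c^3 + 87.8134*c^2 + 7.863*c + 19.1725)/(9.6721*c^6 + 1.6172*c^5 + 49.33*c^4 + 41.1274*c^3 + 65.8204*c^2 + 94.248*c + 35.4025)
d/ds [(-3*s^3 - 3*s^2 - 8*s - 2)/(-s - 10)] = 3*(2*s^3 + 31*s^2 + 20*s + 26)/(s^2 + 20*s + 100)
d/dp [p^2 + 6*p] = 2*p + 6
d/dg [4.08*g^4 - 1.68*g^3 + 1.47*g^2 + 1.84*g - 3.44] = 16.32*g^3 - 5.04*g^2 + 2.94*g + 1.84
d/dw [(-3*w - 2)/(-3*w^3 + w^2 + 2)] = (9*w^3 - 3*w^2 - w*(3*w + 2)*(9*w - 2) - 6)/(-3*w^3 + w^2 + 2)^2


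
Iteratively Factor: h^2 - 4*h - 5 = (h + 1)*(h - 5)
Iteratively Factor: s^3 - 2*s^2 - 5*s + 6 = (s - 1)*(s^2 - s - 6) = (s - 1)*(s + 2)*(s - 3)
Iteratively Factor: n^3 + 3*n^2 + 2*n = (n + 1)*(n^2 + 2*n) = (n + 1)*(n + 2)*(n)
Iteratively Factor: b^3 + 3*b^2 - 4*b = (b - 1)*(b^2 + 4*b) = (b - 1)*(b + 4)*(b)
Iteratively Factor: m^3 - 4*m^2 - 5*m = (m + 1)*(m^2 - 5*m) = (m - 5)*(m + 1)*(m)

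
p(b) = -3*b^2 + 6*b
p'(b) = 6 - 6*b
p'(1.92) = -5.52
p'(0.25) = 4.50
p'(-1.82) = 16.92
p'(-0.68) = 10.08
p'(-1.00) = 12.00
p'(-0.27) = 7.62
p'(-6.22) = 43.32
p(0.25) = 1.31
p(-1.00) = -9.00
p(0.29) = 1.49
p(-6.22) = -153.39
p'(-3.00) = 24.00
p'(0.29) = 4.26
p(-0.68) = -5.47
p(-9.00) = -297.00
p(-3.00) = -45.00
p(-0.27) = -1.84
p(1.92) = 0.46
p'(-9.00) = 60.00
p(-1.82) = -20.86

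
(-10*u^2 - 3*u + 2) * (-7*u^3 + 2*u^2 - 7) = 70*u^5 + u^4 - 20*u^3 + 74*u^2 + 21*u - 14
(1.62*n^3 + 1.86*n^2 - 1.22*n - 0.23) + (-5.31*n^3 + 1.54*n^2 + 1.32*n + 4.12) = -3.69*n^3 + 3.4*n^2 + 0.1*n + 3.89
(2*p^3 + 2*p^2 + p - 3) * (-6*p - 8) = -12*p^4 - 28*p^3 - 22*p^2 + 10*p + 24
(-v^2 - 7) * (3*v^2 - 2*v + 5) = -3*v^4 + 2*v^3 - 26*v^2 + 14*v - 35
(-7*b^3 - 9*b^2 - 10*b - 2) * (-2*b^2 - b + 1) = 14*b^5 + 25*b^4 + 22*b^3 + 5*b^2 - 8*b - 2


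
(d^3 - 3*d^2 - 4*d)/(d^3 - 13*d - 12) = d/(d + 3)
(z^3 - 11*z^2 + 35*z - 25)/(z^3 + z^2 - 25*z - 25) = (z^2 - 6*z + 5)/(z^2 + 6*z + 5)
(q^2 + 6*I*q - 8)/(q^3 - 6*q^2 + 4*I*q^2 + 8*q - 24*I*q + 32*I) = (q + 2*I)/(q^2 - 6*q + 8)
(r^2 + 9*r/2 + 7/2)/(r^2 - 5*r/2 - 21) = (r + 1)/(r - 6)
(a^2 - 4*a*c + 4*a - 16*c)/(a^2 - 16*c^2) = (a + 4)/(a + 4*c)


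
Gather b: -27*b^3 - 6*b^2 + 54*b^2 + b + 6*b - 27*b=-27*b^3 + 48*b^2 - 20*b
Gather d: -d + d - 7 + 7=0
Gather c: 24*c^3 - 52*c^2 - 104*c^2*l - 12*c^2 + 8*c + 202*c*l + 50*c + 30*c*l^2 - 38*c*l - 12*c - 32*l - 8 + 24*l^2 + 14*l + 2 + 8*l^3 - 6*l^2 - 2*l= 24*c^3 + c^2*(-104*l - 64) + c*(30*l^2 + 164*l + 46) + 8*l^3 + 18*l^2 - 20*l - 6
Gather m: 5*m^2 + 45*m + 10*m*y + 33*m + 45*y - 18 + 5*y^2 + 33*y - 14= 5*m^2 + m*(10*y + 78) + 5*y^2 + 78*y - 32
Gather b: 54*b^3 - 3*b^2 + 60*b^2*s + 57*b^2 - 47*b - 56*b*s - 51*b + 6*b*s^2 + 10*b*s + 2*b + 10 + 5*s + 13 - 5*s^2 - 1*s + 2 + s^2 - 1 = 54*b^3 + b^2*(60*s + 54) + b*(6*s^2 - 46*s - 96) - 4*s^2 + 4*s + 24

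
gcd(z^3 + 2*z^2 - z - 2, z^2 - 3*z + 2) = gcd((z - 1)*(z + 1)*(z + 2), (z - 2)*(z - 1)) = z - 1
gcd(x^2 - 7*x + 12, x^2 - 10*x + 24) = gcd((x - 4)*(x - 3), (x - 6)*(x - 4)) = x - 4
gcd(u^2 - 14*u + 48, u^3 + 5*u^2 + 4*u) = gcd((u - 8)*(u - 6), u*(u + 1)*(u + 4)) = 1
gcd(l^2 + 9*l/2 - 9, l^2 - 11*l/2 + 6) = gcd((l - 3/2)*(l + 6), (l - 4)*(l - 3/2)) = l - 3/2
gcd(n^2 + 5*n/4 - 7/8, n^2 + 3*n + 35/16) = n + 7/4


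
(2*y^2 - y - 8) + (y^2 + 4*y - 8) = 3*y^2 + 3*y - 16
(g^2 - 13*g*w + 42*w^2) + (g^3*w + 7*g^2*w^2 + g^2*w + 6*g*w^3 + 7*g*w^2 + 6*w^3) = g^3*w + 7*g^2*w^2 + g^2*w + g^2 + 6*g*w^3 + 7*g*w^2 - 13*g*w + 6*w^3 + 42*w^2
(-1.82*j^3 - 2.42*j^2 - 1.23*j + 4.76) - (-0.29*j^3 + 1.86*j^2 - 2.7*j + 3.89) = -1.53*j^3 - 4.28*j^2 + 1.47*j + 0.87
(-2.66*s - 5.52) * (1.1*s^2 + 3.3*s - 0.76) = -2.926*s^3 - 14.85*s^2 - 16.1944*s + 4.1952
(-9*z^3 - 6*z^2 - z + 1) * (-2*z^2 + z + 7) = 18*z^5 + 3*z^4 - 67*z^3 - 45*z^2 - 6*z + 7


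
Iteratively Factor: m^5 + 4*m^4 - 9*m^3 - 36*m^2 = (m)*(m^4 + 4*m^3 - 9*m^2 - 36*m) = m^2*(m^3 + 4*m^2 - 9*m - 36) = m^2*(m - 3)*(m^2 + 7*m + 12) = m^2*(m - 3)*(m + 4)*(m + 3)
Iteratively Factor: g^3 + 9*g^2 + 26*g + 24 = (g + 3)*(g^2 + 6*g + 8) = (g + 2)*(g + 3)*(g + 4)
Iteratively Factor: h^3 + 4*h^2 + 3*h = (h + 3)*(h^2 + h) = (h + 1)*(h + 3)*(h)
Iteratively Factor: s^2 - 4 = (s + 2)*(s - 2)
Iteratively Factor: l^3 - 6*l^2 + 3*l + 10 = (l - 2)*(l^2 - 4*l - 5) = (l - 2)*(l + 1)*(l - 5)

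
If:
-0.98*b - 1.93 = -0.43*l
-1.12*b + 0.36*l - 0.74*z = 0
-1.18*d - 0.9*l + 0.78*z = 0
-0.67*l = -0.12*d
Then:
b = -1.84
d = 1.70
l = 0.30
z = 2.93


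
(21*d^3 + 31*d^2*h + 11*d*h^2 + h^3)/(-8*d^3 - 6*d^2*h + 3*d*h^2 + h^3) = (-21*d^2 - 10*d*h - h^2)/(8*d^2 - 2*d*h - h^2)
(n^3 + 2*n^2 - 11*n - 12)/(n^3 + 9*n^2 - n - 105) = (n^2 + 5*n + 4)/(n^2 + 12*n + 35)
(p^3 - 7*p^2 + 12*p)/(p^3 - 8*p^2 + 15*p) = (p - 4)/(p - 5)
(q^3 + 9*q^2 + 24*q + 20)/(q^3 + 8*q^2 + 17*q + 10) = (q + 2)/(q + 1)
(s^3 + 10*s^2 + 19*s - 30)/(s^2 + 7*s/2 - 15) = 2*(s^2 + 4*s - 5)/(2*s - 5)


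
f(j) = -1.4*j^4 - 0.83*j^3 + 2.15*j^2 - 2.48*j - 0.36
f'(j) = -5.6*j^3 - 2.49*j^2 + 4.3*j - 2.48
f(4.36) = -545.00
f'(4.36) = -495.20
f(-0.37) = 0.87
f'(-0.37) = -4.13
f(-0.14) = 0.03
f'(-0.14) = -3.12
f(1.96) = -23.87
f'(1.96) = -45.78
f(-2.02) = -3.05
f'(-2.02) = 24.83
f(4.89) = -858.63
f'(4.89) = -695.80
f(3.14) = -148.74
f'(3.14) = -186.90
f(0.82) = -2.04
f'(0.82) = -3.72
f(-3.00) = -64.56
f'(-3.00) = 113.41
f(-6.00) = -1543.20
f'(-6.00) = 1091.68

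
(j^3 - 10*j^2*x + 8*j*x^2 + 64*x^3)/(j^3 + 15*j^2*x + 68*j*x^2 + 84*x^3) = (j^2 - 12*j*x + 32*x^2)/(j^2 + 13*j*x + 42*x^2)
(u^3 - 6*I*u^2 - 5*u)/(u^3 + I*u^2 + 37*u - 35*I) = u/(u + 7*I)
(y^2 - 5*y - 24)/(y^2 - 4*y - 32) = (y + 3)/(y + 4)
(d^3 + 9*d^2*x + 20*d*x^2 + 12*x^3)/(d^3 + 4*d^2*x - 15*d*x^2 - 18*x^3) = (-d - 2*x)/(-d + 3*x)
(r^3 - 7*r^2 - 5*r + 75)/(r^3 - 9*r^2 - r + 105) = (r - 5)/(r - 7)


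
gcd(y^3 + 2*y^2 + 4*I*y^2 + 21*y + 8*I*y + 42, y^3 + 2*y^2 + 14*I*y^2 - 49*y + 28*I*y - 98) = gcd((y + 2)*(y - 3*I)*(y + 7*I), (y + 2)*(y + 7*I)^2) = y^2 + y*(2 + 7*I) + 14*I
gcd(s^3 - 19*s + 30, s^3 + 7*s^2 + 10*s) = s + 5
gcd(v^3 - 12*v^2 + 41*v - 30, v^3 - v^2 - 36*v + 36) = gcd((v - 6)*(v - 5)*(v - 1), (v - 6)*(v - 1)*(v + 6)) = v^2 - 7*v + 6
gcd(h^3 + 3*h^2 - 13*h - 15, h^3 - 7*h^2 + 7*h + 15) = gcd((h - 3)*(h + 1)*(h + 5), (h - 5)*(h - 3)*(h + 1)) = h^2 - 2*h - 3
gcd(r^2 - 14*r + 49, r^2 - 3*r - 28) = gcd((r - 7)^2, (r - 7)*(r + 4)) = r - 7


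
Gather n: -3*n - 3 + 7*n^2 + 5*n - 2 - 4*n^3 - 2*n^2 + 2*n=-4*n^3 + 5*n^2 + 4*n - 5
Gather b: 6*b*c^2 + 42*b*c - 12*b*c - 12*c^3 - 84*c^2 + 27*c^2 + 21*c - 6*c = b*(6*c^2 + 30*c) - 12*c^3 - 57*c^2 + 15*c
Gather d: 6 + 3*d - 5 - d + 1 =2*d + 2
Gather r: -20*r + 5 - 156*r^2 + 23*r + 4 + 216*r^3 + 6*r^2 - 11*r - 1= 216*r^3 - 150*r^2 - 8*r + 8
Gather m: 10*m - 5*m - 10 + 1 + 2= 5*m - 7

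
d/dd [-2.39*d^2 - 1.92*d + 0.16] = -4.78*d - 1.92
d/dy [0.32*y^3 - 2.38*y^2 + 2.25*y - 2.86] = 0.96*y^2 - 4.76*y + 2.25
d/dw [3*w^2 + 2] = 6*w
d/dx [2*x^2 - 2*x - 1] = 4*x - 2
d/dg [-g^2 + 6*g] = 6 - 2*g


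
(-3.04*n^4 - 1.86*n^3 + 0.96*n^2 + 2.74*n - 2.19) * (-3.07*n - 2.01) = 9.3328*n^5 + 11.8206*n^4 + 0.7914*n^3 - 10.3414*n^2 + 1.2159*n + 4.4019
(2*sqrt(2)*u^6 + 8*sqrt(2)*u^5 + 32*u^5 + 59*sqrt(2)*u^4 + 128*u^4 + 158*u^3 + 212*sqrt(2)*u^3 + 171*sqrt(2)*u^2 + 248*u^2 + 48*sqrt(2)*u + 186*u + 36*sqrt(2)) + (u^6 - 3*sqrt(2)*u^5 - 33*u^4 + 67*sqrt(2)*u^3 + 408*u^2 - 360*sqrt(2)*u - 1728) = u^6 + 2*sqrt(2)*u^6 + 5*sqrt(2)*u^5 + 32*u^5 + 59*sqrt(2)*u^4 + 95*u^4 + 158*u^3 + 279*sqrt(2)*u^3 + 171*sqrt(2)*u^2 + 656*u^2 - 312*sqrt(2)*u + 186*u - 1728 + 36*sqrt(2)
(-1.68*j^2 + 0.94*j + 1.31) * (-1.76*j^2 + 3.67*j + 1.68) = 2.9568*j^4 - 7.82*j^3 - 1.6782*j^2 + 6.3869*j + 2.2008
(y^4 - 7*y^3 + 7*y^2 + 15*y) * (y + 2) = y^5 - 5*y^4 - 7*y^3 + 29*y^2 + 30*y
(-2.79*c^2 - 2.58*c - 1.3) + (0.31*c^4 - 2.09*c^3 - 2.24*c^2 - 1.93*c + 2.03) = 0.31*c^4 - 2.09*c^3 - 5.03*c^2 - 4.51*c + 0.73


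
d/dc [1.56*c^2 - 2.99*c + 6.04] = 3.12*c - 2.99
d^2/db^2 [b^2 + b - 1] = 2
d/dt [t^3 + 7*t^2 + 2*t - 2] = 3*t^2 + 14*t + 2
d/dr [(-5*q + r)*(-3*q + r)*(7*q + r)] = -41*q^2 - 2*q*r + 3*r^2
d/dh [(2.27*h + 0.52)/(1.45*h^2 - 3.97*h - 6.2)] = (3.2915*h^2 - 9.0119*h - (2.27*h + 0.52)*(2.9*h - 3.97) - 14.074)/(-1.45*h^2 + 3.97*h + 6.2)^2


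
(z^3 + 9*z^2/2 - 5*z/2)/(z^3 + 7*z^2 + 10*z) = (z - 1/2)/(z + 2)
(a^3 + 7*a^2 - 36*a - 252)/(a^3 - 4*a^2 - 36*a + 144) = (a + 7)/(a - 4)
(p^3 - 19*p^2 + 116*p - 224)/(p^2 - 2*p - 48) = (p^2 - 11*p + 28)/(p + 6)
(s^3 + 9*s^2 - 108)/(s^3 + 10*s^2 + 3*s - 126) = (s + 6)/(s + 7)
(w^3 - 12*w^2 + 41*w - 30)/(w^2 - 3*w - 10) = (w^2 - 7*w + 6)/(w + 2)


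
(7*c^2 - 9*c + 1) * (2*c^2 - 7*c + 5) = 14*c^4 - 67*c^3 + 100*c^2 - 52*c + 5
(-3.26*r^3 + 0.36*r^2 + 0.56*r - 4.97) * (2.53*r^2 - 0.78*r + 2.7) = -8.2478*r^5 + 3.4536*r^4 - 7.666*r^3 - 12.0389*r^2 + 5.3886*r - 13.419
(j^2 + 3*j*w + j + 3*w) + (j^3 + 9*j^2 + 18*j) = j^3 + 10*j^2 + 3*j*w + 19*j + 3*w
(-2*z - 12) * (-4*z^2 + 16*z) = 8*z^3 + 16*z^2 - 192*z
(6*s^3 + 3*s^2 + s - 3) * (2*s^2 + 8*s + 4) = 12*s^5 + 54*s^4 + 50*s^3 + 14*s^2 - 20*s - 12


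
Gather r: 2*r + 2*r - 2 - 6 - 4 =4*r - 12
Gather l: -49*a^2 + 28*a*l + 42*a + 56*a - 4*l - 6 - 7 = -49*a^2 + 98*a + l*(28*a - 4) - 13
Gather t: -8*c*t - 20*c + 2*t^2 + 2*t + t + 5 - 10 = -20*c + 2*t^2 + t*(3 - 8*c) - 5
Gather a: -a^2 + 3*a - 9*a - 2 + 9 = -a^2 - 6*a + 7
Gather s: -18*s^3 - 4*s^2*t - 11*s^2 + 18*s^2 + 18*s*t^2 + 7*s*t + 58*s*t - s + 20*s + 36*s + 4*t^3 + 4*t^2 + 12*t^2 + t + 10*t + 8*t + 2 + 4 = -18*s^3 + s^2*(7 - 4*t) + s*(18*t^2 + 65*t + 55) + 4*t^3 + 16*t^2 + 19*t + 6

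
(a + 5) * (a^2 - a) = a^3 + 4*a^2 - 5*a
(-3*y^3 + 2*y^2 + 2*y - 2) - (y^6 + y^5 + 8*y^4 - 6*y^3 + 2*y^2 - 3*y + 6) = -y^6 - y^5 - 8*y^4 + 3*y^3 + 5*y - 8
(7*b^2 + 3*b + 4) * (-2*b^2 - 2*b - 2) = -14*b^4 - 20*b^3 - 28*b^2 - 14*b - 8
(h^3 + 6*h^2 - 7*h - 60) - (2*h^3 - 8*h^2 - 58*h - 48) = -h^3 + 14*h^2 + 51*h - 12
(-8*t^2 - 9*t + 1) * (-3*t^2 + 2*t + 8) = 24*t^4 + 11*t^3 - 85*t^2 - 70*t + 8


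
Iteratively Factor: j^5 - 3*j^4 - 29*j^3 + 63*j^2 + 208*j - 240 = (j - 4)*(j^4 + j^3 - 25*j^2 - 37*j + 60) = (j - 4)*(j - 1)*(j^3 + 2*j^2 - 23*j - 60) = (j - 5)*(j - 4)*(j - 1)*(j^2 + 7*j + 12) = (j - 5)*(j - 4)*(j - 1)*(j + 4)*(j + 3)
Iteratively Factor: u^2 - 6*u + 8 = (u - 4)*(u - 2)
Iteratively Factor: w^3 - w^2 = (w - 1)*(w^2) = w*(w - 1)*(w)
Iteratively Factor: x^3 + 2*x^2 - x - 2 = (x + 1)*(x^2 + x - 2) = (x - 1)*(x + 1)*(x + 2)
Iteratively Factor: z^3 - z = (z + 1)*(z^2 - z) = z*(z + 1)*(z - 1)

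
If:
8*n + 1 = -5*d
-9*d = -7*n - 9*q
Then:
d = 72*q/107 - 7/107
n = -45*q/107 - 9/107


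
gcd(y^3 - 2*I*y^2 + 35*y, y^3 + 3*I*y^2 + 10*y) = y^2 + 5*I*y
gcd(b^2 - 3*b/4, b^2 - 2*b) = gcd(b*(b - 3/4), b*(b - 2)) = b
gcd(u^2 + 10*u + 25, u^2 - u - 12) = 1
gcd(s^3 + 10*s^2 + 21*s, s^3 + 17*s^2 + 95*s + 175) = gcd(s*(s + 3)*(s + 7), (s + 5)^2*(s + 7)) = s + 7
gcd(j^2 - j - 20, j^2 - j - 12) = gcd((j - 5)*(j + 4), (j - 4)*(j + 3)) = 1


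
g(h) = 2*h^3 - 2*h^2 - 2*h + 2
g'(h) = 6*h^2 - 4*h - 2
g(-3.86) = -135.10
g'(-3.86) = 102.84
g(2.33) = 11.78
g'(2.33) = 21.25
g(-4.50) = -211.75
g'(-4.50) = 137.50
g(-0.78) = 1.39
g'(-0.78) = 4.77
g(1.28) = 0.36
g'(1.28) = 2.71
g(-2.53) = -38.13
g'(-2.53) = 46.53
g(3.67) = 66.58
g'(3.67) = 64.13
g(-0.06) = 2.11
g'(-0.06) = -1.74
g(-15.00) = -7168.00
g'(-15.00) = 1408.00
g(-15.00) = -7168.00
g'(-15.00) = 1408.00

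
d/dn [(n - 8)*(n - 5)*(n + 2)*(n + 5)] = 4*n^3 - 18*n^2 - 82*n + 150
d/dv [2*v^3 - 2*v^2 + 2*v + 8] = 6*v^2 - 4*v + 2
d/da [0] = 0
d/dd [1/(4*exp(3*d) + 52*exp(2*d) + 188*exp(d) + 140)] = (-3*exp(2*d) - 26*exp(d) - 47)*exp(d)/(4*(exp(3*d) + 13*exp(2*d) + 47*exp(d) + 35)^2)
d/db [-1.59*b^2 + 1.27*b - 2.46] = 1.27 - 3.18*b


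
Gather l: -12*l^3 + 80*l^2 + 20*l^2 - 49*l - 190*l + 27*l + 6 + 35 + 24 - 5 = -12*l^3 + 100*l^2 - 212*l + 60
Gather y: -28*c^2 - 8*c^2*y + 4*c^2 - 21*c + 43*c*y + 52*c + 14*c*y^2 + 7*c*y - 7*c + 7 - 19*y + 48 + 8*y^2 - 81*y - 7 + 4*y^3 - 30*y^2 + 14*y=-24*c^2 + 24*c + 4*y^3 + y^2*(14*c - 22) + y*(-8*c^2 + 50*c - 86) + 48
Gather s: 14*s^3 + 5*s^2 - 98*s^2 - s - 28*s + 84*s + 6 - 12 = 14*s^3 - 93*s^2 + 55*s - 6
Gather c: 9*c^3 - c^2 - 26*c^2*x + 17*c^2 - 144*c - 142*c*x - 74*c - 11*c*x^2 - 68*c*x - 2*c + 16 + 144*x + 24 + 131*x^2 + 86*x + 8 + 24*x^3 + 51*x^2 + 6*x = 9*c^3 + c^2*(16 - 26*x) + c*(-11*x^2 - 210*x - 220) + 24*x^3 + 182*x^2 + 236*x + 48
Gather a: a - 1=a - 1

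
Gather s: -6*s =-6*s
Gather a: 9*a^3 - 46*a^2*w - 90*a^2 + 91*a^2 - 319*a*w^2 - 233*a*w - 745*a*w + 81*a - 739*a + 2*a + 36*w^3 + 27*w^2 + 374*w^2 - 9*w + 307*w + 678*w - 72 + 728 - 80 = 9*a^3 + a^2*(1 - 46*w) + a*(-319*w^2 - 978*w - 656) + 36*w^3 + 401*w^2 + 976*w + 576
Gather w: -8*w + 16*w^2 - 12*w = 16*w^2 - 20*w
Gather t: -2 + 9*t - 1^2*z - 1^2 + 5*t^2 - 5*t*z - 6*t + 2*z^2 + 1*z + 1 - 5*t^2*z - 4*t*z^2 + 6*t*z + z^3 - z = t^2*(5 - 5*z) + t*(-4*z^2 + z + 3) + z^3 + 2*z^2 - z - 2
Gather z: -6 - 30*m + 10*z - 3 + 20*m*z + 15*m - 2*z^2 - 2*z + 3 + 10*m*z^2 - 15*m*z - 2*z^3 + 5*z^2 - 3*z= -15*m - 2*z^3 + z^2*(10*m + 3) + z*(5*m + 5) - 6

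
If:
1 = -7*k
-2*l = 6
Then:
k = -1/7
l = -3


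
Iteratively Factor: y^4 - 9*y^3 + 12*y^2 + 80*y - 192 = (y - 4)*(y^3 - 5*y^2 - 8*y + 48) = (y - 4)^2*(y^2 - y - 12) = (y - 4)^2*(y + 3)*(y - 4)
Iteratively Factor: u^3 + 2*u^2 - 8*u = (u - 2)*(u^2 + 4*u) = u*(u - 2)*(u + 4)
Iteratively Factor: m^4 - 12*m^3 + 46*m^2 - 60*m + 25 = (m - 5)*(m^3 - 7*m^2 + 11*m - 5) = (m - 5)*(m - 1)*(m^2 - 6*m + 5) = (m - 5)*(m - 1)^2*(m - 5)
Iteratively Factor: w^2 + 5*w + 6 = (w + 2)*(w + 3)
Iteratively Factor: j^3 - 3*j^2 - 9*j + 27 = (j - 3)*(j^2 - 9) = (j - 3)^2*(j + 3)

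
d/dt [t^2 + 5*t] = 2*t + 5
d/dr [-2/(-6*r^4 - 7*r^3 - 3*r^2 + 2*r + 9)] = 2*(-24*r^3 - 21*r^2 - 6*r + 2)/(6*r^4 + 7*r^3 + 3*r^2 - 2*r - 9)^2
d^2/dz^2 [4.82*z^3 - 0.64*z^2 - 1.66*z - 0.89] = 28.92*z - 1.28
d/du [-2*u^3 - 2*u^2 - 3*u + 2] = -6*u^2 - 4*u - 3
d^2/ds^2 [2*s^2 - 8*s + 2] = 4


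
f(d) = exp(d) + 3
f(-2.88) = 3.06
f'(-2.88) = 0.06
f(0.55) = 4.73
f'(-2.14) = 0.12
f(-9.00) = 3.00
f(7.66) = 2124.76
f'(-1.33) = 0.26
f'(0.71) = 2.03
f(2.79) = 19.28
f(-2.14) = 3.12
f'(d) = exp(d)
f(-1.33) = 3.26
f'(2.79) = 16.28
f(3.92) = 53.40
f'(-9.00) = 0.00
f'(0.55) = 1.73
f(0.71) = 5.03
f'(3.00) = 20.09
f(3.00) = 23.09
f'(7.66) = 2121.76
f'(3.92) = 50.40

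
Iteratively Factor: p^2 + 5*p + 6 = (p + 3)*(p + 2)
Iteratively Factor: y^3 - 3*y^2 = (y)*(y^2 - 3*y) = y^2*(y - 3)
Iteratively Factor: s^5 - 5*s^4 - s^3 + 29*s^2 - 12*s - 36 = (s - 3)*(s^4 - 2*s^3 - 7*s^2 + 8*s + 12) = (s - 3)*(s - 2)*(s^3 - 7*s - 6) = (s - 3)*(s - 2)*(s + 2)*(s^2 - 2*s - 3) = (s - 3)^2*(s - 2)*(s + 2)*(s + 1)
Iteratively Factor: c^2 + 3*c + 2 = (c + 2)*(c + 1)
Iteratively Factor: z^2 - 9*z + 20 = (z - 5)*(z - 4)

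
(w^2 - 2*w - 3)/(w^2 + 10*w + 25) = (w^2 - 2*w - 3)/(w^2 + 10*w + 25)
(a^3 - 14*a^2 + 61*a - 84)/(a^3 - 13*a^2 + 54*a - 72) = (a - 7)/(a - 6)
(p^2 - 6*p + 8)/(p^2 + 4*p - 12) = (p - 4)/(p + 6)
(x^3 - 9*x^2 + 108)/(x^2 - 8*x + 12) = (x^2 - 3*x - 18)/(x - 2)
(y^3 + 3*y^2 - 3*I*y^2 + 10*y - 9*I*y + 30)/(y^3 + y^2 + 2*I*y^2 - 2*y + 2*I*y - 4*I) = (y^2 + y*(3 - 5*I) - 15*I)/(y^2 + y - 2)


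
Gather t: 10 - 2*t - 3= 7 - 2*t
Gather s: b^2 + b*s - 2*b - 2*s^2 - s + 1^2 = b^2 - 2*b - 2*s^2 + s*(b - 1) + 1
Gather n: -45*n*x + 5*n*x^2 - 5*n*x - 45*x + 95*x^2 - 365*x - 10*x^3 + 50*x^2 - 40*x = n*(5*x^2 - 50*x) - 10*x^3 + 145*x^2 - 450*x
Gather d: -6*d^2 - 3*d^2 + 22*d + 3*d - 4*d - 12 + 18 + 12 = -9*d^2 + 21*d + 18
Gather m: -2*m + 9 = 9 - 2*m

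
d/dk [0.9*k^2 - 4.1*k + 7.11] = 1.8*k - 4.1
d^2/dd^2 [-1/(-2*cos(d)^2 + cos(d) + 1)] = (16*sin(d)^4 - 17*sin(d)^2 + 13*cos(d)/2 - 3*cos(3*d)/2 - 5)/(2*sin(d)^2 + cos(d) - 1)^3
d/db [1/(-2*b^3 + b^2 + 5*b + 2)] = (6*b^2 - 2*b - 5)/(-2*b^3 + b^2 + 5*b + 2)^2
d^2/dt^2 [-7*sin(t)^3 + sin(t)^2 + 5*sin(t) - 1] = sin(t)/4 - 63*sin(3*t)/4 + 2*cos(2*t)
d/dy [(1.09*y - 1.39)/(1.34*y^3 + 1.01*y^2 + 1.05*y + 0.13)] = (-2.9212*y^3 + 4.4869*y^2 + 2.8078*y + 1.6012)/(1.7956*y^6 + 2.7068*y^5 + 3.8341*y^4 + 2.4694*y^3 + 1.3651*y^2 + 0.273*y + 0.0169)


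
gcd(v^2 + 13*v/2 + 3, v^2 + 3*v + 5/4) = v + 1/2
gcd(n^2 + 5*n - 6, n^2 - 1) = n - 1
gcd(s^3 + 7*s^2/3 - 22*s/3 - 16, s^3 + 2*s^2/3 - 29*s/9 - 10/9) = s + 2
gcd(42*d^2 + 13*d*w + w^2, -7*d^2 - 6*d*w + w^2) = 1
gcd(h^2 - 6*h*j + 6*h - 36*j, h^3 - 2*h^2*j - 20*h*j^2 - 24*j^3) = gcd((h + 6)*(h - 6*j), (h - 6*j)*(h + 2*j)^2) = h - 6*j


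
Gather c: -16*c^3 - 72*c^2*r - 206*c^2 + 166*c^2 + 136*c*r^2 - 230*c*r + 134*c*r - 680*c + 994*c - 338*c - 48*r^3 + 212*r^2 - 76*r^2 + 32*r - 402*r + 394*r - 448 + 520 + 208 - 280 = -16*c^3 + c^2*(-72*r - 40) + c*(136*r^2 - 96*r - 24) - 48*r^3 + 136*r^2 + 24*r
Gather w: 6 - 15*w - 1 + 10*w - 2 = 3 - 5*w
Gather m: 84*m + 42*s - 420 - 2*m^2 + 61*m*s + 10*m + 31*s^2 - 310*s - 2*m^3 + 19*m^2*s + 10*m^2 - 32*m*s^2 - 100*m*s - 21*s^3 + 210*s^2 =-2*m^3 + m^2*(19*s + 8) + m*(-32*s^2 - 39*s + 94) - 21*s^3 + 241*s^2 - 268*s - 420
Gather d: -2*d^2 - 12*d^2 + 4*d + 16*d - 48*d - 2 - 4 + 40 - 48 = -14*d^2 - 28*d - 14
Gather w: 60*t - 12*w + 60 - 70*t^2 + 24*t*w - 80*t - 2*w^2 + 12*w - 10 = -70*t^2 + 24*t*w - 20*t - 2*w^2 + 50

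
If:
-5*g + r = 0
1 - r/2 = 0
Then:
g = 2/5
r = 2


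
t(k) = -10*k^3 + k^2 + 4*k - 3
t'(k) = -30*k^2 + 2*k + 4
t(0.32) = -1.95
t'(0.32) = 1.57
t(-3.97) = 622.59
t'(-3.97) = -476.77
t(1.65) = -38.60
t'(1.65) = -74.38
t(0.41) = -1.88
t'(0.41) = -0.22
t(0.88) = -5.52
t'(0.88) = -17.47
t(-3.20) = 322.12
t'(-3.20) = -309.60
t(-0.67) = -2.22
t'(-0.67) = -10.81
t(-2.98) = 258.60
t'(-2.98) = -268.37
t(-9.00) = 7332.00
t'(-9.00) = -2444.00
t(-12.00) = 17373.00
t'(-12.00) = -4340.00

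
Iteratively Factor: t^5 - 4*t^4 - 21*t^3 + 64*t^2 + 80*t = (t + 1)*(t^4 - 5*t^3 - 16*t^2 + 80*t) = (t - 5)*(t + 1)*(t^3 - 16*t) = t*(t - 5)*(t + 1)*(t^2 - 16) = t*(t - 5)*(t + 1)*(t + 4)*(t - 4)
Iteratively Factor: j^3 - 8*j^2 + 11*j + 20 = (j - 5)*(j^2 - 3*j - 4) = (j - 5)*(j + 1)*(j - 4)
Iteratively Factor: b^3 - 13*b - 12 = (b + 3)*(b^2 - 3*b - 4) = (b + 1)*(b + 3)*(b - 4)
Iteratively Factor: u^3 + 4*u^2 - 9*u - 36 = (u + 3)*(u^2 + u - 12) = (u - 3)*(u + 3)*(u + 4)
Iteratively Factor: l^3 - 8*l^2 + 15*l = (l - 3)*(l^2 - 5*l) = l*(l - 3)*(l - 5)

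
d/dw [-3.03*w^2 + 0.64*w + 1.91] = 0.64 - 6.06*w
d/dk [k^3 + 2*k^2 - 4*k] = 3*k^2 + 4*k - 4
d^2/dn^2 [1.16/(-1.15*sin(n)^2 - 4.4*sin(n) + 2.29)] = (6.1364*sin(n)^4 + 17.6088*sin(n)^3 + 25.47244*sin(n)^2 - 23.52944*sin(n) - 51.02492)/(1.15*sin(n)^2 + 4.4*sin(n) - 2.29)^3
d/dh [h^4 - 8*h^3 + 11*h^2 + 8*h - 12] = 4*h^3 - 24*h^2 + 22*h + 8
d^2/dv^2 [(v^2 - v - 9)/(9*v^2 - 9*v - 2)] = 158*(-27*v^2 + 27*v - 11)/(729*v^6 - 2187*v^5 + 1701*v^4 + 243*v^3 - 378*v^2 - 108*v - 8)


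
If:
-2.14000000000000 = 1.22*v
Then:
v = -1.75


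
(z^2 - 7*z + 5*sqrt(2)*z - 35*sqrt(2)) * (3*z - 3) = 3*z^3 - 24*z^2 + 15*sqrt(2)*z^2 - 120*sqrt(2)*z + 21*z + 105*sqrt(2)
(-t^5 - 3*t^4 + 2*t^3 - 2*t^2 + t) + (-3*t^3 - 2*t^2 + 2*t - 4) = -t^5 - 3*t^4 - t^3 - 4*t^2 + 3*t - 4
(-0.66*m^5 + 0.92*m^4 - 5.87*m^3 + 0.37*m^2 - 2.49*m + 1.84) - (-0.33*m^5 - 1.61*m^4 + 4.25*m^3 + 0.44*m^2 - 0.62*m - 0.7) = -0.33*m^5 + 2.53*m^4 - 10.12*m^3 - 0.07*m^2 - 1.87*m + 2.54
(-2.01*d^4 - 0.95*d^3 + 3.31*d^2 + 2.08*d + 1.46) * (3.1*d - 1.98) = -6.231*d^5 + 1.0348*d^4 + 12.142*d^3 - 0.105799999999999*d^2 + 0.4076*d - 2.8908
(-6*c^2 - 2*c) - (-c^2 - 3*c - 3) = -5*c^2 + c + 3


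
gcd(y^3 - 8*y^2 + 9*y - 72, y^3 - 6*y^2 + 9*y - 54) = y^2 + 9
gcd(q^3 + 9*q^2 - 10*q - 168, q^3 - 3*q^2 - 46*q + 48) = q + 6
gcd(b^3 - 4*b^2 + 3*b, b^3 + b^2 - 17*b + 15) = b^2 - 4*b + 3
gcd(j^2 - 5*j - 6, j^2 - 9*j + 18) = j - 6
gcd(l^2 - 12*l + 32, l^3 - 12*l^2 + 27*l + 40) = l - 8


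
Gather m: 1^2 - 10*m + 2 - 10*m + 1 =4 - 20*m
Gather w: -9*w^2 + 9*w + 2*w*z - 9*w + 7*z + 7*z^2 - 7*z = -9*w^2 + 2*w*z + 7*z^2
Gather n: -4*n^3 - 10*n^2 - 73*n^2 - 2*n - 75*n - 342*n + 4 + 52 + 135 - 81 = -4*n^3 - 83*n^2 - 419*n + 110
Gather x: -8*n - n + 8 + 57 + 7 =72 - 9*n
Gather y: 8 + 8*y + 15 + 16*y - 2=24*y + 21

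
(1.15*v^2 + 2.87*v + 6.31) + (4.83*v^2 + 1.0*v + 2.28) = 5.98*v^2 + 3.87*v + 8.59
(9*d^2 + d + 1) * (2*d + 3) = 18*d^3 + 29*d^2 + 5*d + 3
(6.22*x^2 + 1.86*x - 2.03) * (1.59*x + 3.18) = 9.8898*x^3 + 22.737*x^2 + 2.6871*x - 6.4554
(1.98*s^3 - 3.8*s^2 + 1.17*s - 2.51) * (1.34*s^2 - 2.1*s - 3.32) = 2.6532*s^5 - 9.25*s^4 + 2.9742*s^3 + 6.7956*s^2 + 1.3866*s + 8.3332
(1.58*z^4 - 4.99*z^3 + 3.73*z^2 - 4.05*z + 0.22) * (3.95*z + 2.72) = 6.241*z^5 - 15.4129*z^4 + 1.1607*z^3 - 5.8519*z^2 - 10.147*z + 0.5984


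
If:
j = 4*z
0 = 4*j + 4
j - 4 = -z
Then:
No Solution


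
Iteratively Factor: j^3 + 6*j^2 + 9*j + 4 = (j + 1)*(j^2 + 5*j + 4) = (j + 1)*(j + 4)*(j + 1)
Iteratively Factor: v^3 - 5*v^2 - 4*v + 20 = (v - 2)*(v^2 - 3*v - 10) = (v - 5)*(v - 2)*(v + 2)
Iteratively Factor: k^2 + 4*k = (k + 4)*(k)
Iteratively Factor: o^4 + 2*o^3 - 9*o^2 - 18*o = (o + 2)*(o^3 - 9*o) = (o + 2)*(o + 3)*(o^2 - 3*o) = (o - 3)*(o + 2)*(o + 3)*(o)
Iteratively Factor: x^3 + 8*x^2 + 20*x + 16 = (x + 2)*(x^2 + 6*x + 8) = (x + 2)*(x + 4)*(x + 2)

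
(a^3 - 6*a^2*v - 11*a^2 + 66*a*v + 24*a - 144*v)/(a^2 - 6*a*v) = a - 11 + 24/a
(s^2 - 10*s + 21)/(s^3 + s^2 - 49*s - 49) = (s - 3)/(s^2 + 8*s + 7)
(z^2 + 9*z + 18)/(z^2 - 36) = (z + 3)/(z - 6)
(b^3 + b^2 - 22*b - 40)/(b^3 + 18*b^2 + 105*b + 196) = (b^2 - 3*b - 10)/(b^2 + 14*b + 49)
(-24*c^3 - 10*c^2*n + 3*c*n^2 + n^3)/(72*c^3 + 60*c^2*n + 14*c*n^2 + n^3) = (-12*c^2 + c*n + n^2)/(36*c^2 + 12*c*n + n^2)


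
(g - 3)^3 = g^3 - 9*g^2 + 27*g - 27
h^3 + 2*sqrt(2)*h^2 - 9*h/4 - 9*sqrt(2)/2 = (h - 3/2)*(h + 3/2)*(h + 2*sqrt(2))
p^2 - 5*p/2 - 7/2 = (p - 7/2)*(p + 1)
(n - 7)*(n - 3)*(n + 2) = n^3 - 8*n^2 + n + 42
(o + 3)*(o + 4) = o^2 + 7*o + 12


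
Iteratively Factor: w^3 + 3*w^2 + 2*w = (w + 2)*(w^2 + w) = (w + 1)*(w + 2)*(w)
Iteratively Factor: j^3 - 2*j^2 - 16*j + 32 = (j - 2)*(j^2 - 16) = (j - 4)*(j - 2)*(j + 4)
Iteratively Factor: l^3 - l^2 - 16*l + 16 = (l - 1)*(l^2 - 16) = (l - 1)*(l + 4)*(l - 4)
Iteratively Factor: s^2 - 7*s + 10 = (s - 5)*(s - 2)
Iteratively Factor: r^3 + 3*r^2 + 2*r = (r + 2)*(r^2 + r) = r*(r + 2)*(r + 1)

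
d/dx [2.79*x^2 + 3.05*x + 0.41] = 5.58*x + 3.05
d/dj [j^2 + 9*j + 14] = 2*j + 9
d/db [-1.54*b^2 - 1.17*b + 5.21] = -3.08*b - 1.17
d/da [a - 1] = 1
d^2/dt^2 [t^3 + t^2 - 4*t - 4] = 6*t + 2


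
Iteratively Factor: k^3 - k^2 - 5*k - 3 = (k + 1)*(k^2 - 2*k - 3) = (k + 1)^2*(k - 3)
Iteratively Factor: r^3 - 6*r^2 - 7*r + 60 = (r - 4)*(r^2 - 2*r - 15) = (r - 4)*(r + 3)*(r - 5)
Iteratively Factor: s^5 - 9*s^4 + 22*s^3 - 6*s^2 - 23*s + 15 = (s - 1)*(s^4 - 8*s^3 + 14*s^2 + 8*s - 15) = (s - 1)*(s + 1)*(s^3 - 9*s^2 + 23*s - 15) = (s - 5)*(s - 1)*(s + 1)*(s^2 - 4*s + 3) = (s - 5)*(s - 1)^2*(s + 1)*(s - 3)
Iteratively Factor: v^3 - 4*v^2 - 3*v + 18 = (v + 2)*(v^2 - 6*v + 9) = (v - 3)*(v + 2)*(v - 3)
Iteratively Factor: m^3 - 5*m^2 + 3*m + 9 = (m - 3)*(m^2 - 2*m - 3) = (m - 3)^2*(m + 1)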